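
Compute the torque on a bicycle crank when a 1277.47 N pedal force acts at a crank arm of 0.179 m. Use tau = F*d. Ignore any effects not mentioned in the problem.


tau = F * d
tau = 1277.47 * 0.179
tau = 228.6671 N*m

228.6671 N*m


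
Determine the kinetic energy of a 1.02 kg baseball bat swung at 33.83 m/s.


KE = 0.5 * m * v^2
KE = 0.5 * 1.02 * 33.83^2
KE = 0.5 * 1.02 * 1144.4689 = 583.6791 J

583.6791 J


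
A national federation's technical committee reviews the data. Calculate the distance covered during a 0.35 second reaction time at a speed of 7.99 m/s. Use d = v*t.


d = v * t
d = 7.99 * 0.35
d = 2.7965 m

2.7965 m


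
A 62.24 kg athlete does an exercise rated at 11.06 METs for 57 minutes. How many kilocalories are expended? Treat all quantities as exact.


kcal = MET * mass * time_hr
Convert time: 57 min = 0.95 hr
kcal = 11.06 * 62.24 * 0.95
kcal = 653.9557 kcal

653.9557 kcal


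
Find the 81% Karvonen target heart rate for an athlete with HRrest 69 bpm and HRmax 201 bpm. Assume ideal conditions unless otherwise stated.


Target = HRrest + pct*(HRmax - HRrest)
Heart rate reserve = HRmax - HRrest = 201 - 69 = 132 bpm
Fraction = 81% = 0.81
Target = 69 + 0.81 * 132
Target = 69 + 106.92 = 175.92 bpm

175.92 bpm


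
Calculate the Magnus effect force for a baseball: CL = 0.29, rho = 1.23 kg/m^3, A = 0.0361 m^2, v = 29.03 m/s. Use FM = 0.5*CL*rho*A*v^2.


FM = 0.5 * CL * rho * A * v^2
FM = 0.5 * 0.29 * 1.23 * 0.0361 * 29.03^2
v^2 = 842.7409
FM = 0.5 * 0.29 * 1.23 * 0.0361 * 842.7409 = 5.4259 N

5.4259 N


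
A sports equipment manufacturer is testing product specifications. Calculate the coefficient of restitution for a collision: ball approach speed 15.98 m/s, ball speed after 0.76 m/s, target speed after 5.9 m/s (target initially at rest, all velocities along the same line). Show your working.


e = (v2_after - v1_after) / (v1_before - v2_before)
Numerator = 5.9 - 0.76 = 5.14
Denominator = 15.98 - 0 = 15.98
e = 5.14 / 15.98 = 0.3217

0.3217


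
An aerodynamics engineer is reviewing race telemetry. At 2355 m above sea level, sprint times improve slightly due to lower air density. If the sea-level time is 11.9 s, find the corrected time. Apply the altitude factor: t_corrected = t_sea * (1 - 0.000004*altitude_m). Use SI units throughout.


Correction factor = 1 - 0.000004 * 2355 = 0.99058
t_corrected = t_sea * factor = 11.9 * 0.99058
t_corrected = 11.7879 s

11.7879 s


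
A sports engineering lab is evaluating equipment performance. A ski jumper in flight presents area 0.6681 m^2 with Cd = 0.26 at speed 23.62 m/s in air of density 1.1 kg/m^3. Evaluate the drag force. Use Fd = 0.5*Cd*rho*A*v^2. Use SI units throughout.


Fd = 0.5 * Cd * rho * A * v^2
Fd = 0.5 * 0.26 * 1.1 * 0.6681 * 23.62^2
v^2 = 557.9044
Fd = 0.5 * 0.26 * 1.1 * 0.6681 * 557.9044 = 53.3012 N

53.3012 N


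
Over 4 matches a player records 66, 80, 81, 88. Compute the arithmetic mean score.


Average = sum / n
Sum = 315
Average = 315 / 4 = 78.75

78.75


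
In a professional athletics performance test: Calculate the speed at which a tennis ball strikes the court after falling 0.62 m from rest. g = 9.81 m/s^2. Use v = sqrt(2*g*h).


v = sqrt(2 * g * h)
v = sqrt(2 * 9.81 * 0.62)
v = sqrt(12.1644) = 3.4877 m/s

3.4877 m/s


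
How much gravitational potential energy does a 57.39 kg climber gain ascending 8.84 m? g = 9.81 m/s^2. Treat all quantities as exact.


PE = m * g * h
PE = 57.39 * 9.81 * 8.84
PE = 562.9959 * 8.84 = 4976.8838 J

4976.8838 J


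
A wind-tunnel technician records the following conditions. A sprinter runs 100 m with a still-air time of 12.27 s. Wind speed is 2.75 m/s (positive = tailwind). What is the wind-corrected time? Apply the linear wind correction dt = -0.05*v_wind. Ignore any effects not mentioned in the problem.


dt = -0.05 * v_wind = -0.05 * 2.75 = -0.1375 s
t_corrected = t_still + dt = 12.27 + (-0.1375)
t_corrected = 12.1325 s

12.1325 s


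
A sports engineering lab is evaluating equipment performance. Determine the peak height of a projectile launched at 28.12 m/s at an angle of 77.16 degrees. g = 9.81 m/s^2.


H = (v*sin(theta))^2 / (2*g)
vy = v*sin(theta) = 28.12 * sin(77.16 deg) = 27.4168 m/s
H = vy^2 / (2*g) = 751.6833 / (2*9.81)
H = 751.6833 / 19.62 = 38.3121 m

38.3121 m


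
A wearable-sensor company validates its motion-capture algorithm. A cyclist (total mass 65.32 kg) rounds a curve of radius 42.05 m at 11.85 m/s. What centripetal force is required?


Fc = m * v^2 / r
v^2 = 11.85^2 = 140.4225
Fc = 65.32 * 140.4225 / 42.05
Fc = 9172.3977 / 42.05 = 218.1307 N

218.1307 N


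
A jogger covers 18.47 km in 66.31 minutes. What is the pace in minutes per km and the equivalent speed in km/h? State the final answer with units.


Pace = time / distance = 66.31 min / 18.47 km = 3.5901 min/km
Speed = distance / time_in_hours = 18.47 / 1.1052 hr
Speed = 16.7124 km/h

3.5901 min/km, 16.7124 km/h


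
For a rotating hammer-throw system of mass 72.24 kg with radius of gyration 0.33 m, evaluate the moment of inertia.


I = m * k^2
I = 72.24 * 0.33^2
I = 72.24 * 0.1089 = 7.8669 kg*m^2

7.8669 kg*m^2


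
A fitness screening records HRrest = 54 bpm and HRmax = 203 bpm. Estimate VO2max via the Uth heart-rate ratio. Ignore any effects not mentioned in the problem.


VO2max = 15.3 * HRmax / HRrest
VO2max = 15.3 * 203 / 54
VO2max = 3105.9 / 54 = 57.5167 mL/kg/min

57.5167 mL/kg/min


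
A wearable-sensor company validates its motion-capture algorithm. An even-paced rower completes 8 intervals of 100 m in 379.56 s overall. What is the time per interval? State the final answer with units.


Split time = total_time / n_laps = 379.56 / 8
Split time = 47.445 s per lap

47.445 s


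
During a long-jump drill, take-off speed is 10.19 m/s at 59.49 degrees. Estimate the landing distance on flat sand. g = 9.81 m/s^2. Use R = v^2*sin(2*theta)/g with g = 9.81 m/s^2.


R = v^2 * sin(2*theta) / g
Convert angle to radians: theta = 59.49 deg = 1.0383 rad
sin(2*theta) = sin(2.0766) = 0.8748
R = 10.19^2 * 0.8748 / 9.81
R = 103.8361 * 0.8748 / 9.81 = 9.2594 m

9.2594 m


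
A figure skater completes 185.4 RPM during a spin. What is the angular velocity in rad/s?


omega = RPM * 2 * pi / 60
omega = 185.4 * 2 * 3.14159 / 60
omega = 1164.9026 / 60 = 19.415 rad/s

19.415 rad/s


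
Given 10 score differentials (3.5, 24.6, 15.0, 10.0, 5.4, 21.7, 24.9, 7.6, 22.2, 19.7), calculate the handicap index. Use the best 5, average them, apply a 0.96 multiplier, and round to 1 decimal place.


All differentials: 3.5, 24.6, 15.0, 10.0, 5.4, 21.7, 24.9, 7.6, 22.2, 19.7
Sorted: 3.5, 5.4, 7.6, 10.0, 15.0, 19.7, 21.7, 22.2, 24.6, 24.9
Best 5: 3.5, 5.4, 7.6, 10.0, 15.0
Average of best = 41.5 / 5 = 8.3
Raw index = 8.3 * 0.96 = 7.968
Handicap index = round(7.968, 1) = 8.0

8.0


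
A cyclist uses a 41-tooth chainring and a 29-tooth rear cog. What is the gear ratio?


GR = front_teeth / rear_teeth
GR = 41 / 29
GR = 1.4138

1.4138


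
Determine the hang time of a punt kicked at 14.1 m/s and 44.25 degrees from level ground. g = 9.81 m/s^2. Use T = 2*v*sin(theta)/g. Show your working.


T = 2*v*sin(theta)/g
sin(theta) = sin(44.25 deg) = 0.6978
T = 2*14.1*0.6978 / 9.81
T = 19.6777 / 9.81 = 2.0059 s

2.0059 s


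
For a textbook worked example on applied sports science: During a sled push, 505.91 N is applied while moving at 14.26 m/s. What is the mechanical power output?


P = F * v
P = 505.91 * 14.26
P = 7214.2766 W

7214.2766 W


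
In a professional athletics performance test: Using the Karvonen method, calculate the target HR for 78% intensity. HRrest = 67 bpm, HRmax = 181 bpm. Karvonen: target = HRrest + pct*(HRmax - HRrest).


Target = HRrest + pct*(HRmax - HRrest)
Heart rate reserve = HRmax - HRrest = 181 - 67 = 114 bpm
Fraction = 78% = 0.78
Target = 67 + 0.78 * 114
Target = 67 + 88.92 = 155.92 bpm

155.92 bpm


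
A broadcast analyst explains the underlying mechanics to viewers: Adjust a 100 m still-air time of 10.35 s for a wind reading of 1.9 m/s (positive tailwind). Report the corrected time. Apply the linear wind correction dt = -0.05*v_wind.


dt = -0.05 * v_wind = -0.05 * 1.9 = -0.095 s
t_corrected = t_still + dt = 10.35 + (-0.095)
t_corrected = 10.255 s

10.255 s


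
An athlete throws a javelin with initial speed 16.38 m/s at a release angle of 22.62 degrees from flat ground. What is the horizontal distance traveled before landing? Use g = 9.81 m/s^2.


R = v^2 * sin(2*theta) / g
Convert angle to radians: theta = 22.62 deg = 0.3948 rad
sin(2*theta) = sin(0.7896) = 0.7101
R = 16.38^2 * 0.7101 / 9.81
R = 268.3044 * 0.7101 / 9.81 = 19.4203 m

19.4203 m


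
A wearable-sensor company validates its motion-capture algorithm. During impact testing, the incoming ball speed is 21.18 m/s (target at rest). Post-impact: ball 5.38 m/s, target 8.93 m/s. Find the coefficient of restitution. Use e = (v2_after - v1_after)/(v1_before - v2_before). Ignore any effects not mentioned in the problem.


e = (v2_after - v1_after) / (v1_before - v2_before)
Numerator = 8.93 - 5.38 = 3.55
Denominator = 21.18 - 0 = 21.18
e = 3.55 / 21.18 = 0.1676

0.1676


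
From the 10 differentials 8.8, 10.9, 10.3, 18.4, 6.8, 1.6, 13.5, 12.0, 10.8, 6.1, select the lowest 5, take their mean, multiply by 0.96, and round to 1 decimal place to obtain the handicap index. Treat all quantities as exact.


All differentials: 8.8, 10.9, 10.3, 18.4, 6.8, 1.6, 13.5, 12.0, 10.8, 6.1
Sorted: 1.6, 6.1, 6.8, 8.8, 10.3, 10.8, 10.9, 12.0, 13.5, 18.4
Best 5: 1.6, 6.1, 6.8, 8.8, 10.3
Average of best = 33.6 / 5 = 6.72
Raw index = 6.72 * 0.96 = 6.4512
Handicap index = round(6.4512, 1) = 6.5

6.5


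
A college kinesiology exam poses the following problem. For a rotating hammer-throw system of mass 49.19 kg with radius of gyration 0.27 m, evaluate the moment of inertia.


I = m * k^2
I = 49.19 * 0.27^2
I = 49.19 * 0.0729 = 3.586 kg*m^2

3.586 kg*m^2


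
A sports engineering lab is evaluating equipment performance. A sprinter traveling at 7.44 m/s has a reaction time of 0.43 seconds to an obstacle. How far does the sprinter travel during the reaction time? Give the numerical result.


d = v * t
d = 7.44 * 0.43
d = 3.1992 m

3.1992 m


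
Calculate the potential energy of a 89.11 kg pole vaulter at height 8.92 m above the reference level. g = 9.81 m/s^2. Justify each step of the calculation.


PE = m * g * h
PE = 89.11 * 9.81 * 8.92
PE = 874.1691 * 8.92 = 7797.5884 J

7797.5884 J


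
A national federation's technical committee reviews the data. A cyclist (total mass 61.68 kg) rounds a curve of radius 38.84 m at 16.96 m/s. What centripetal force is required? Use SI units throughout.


Fc = m * v^2 / r
v^2 = 16.96^2 = 287.6416
Fc = 61.68 * 287.6416 / 38.84
Fc = 17741.7339 / 38.84 = 456.7903 N

456.7903 N


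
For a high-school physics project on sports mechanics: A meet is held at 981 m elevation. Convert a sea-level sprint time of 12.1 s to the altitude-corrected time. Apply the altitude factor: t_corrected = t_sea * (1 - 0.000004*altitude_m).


Correction factor = 1 - 0.000004 * 981 = 0.996076
t_corrected = t_sea * factor = 12.1 * 0.996076
t_corrected = 12.0525 s

12.0525 s


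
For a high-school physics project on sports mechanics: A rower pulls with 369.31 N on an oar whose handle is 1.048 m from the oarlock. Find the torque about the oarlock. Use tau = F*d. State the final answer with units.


tau = F * d
tau = 369.31 * 1.048
tau = 387.0369 N*m

387.0369 N*m


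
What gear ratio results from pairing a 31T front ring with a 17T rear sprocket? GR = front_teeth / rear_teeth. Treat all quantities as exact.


GR = front_teeth / rear_teeth
GR = 31 / 17
GR = 1.8235

1.8235


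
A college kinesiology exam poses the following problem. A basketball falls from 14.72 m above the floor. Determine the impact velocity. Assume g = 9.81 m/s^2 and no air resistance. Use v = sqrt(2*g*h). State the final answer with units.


v = sqrt(2 * g * h)
v = sqrt(2 * 9.81 * 14.72)
v = sqrt(288.8064) = 16.9943 m/s

16.9943 m/s


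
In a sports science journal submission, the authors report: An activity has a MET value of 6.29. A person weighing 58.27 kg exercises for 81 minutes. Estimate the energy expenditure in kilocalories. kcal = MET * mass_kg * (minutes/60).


kcal = MET * mass * time_hr
Convert time: 81 min = 1.35 hr
kcal = 6.29 * 58.27 * 1.35
kcal = 494.7997 kcal

494.7997 kcal


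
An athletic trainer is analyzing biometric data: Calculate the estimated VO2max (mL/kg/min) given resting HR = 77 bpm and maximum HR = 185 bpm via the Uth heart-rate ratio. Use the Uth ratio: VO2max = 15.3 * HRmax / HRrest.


VO2max = 15.3 * HRmax / HRrest
VO2max = 15.3 * 185 / 77
VO2max = 2830.5 / 77 = 36.7597 mL/kg/min

36.7597 mL/kg/min


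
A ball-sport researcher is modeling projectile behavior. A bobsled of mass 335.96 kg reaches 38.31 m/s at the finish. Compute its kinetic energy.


KE = 0.5 * m * v^2
KE = 0.5 * 335.96 * 38.31^2
KE = 0.5 * 335.96 * 1467.6561 = 246536.8717 J

246536.8717 J


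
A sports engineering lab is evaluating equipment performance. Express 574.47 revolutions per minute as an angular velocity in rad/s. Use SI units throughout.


omega = RPM * 2 * pi / 60
omega = 574.47 * 2 * 3.14159 / 60
omega = 3609.5015 / 60 = 60.1584 rad/s

60.1584 rad/s


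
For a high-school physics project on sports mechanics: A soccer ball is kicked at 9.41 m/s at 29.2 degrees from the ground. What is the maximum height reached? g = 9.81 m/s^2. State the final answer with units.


H = (v*sin(theta))^2 / (2*g)
vy = v*sin(theta) = 9.41 * sin(29.2 deg) = 4.5908 m/s
H = vy^2 / (2*g) = 21.0751 / (2*9.81)
H = 21.0751 / 19.62 = 1.0742 m

1.0742 m


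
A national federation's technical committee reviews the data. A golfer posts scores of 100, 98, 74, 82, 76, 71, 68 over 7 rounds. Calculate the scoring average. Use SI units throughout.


Average = sum / n
Sum = 569
Average = 569 / 7 = 81.2857

81.2857


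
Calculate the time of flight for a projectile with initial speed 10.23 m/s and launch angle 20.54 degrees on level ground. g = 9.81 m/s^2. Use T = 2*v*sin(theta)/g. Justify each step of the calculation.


T = 2*v*sin(theta)/g
sin(theta) = sin(20.54 deg) = 0.3509
T = 2*10.23*0.3509 / 9.81
T = 7.1786 / 9.81 = 0.7318 s

0.7318 s


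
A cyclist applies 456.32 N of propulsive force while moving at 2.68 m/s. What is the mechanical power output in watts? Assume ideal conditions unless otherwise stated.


P = F * v
P = 456.32 * 2.68
P = 1222.9376 W

1222.9376 W


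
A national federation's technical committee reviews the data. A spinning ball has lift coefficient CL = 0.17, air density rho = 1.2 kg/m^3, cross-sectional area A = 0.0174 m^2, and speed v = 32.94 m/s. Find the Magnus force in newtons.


FM = 0.5 * CL * rho * A * v^2
FM = 0.5 * 0.17 * 1.2 * 0.0174 * 32.94^2
v^2 = 1085.0436
FM = 0.5 * 0.17 * 1.2 * 0.0174 * 1085.0436 = 1.9257 N

1.9257 N


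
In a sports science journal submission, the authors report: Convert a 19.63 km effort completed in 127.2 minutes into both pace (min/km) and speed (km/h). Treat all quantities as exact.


Pace = time / distance = 127.2 min / 19.63 km = 6.4799 min/km
Speed = distance / time_in_hours = 19.63 / 2.12 hr
Speed = 9.2594 km/h

6.4799 min/km, 9.2594 km/h


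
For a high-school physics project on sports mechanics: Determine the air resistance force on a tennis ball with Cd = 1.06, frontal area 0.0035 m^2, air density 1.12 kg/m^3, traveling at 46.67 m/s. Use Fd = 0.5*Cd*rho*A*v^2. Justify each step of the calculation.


Fd = 0.5 * Cd * rho * A * v^2
Fd = 0.5 * 1.06 * 1.12 * 0.0035 * 46.67^2
v^2 = 2178.0889
Fd = 0.5 * 1.06 * 1.12 * 0.0035 * 2178.0889 = 4.5252 N

4.5252 N


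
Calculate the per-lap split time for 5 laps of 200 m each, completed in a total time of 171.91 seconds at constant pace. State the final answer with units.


Split time = total_time / n_laps = 171.91 / 5
Split time = 34.382 s per lap

34.382 s


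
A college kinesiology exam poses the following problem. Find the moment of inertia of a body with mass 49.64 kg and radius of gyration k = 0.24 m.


I = m * k^2
I = 49.64 * 0.24^2
I = 49.64 * 0.0576 = 2.8593 kg*m^2

2.8593 kg*m^2


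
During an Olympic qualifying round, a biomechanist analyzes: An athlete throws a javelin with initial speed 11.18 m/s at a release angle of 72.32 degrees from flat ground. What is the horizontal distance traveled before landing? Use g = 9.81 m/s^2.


R = v^2 * sin(2*theta) / g
Convert angle to radians: theta = 72.32 deg = 1.2622 rad
sin(2*theta) = sin(2.5244) = 0.5787
R = 11.18^2 * 0.5787 / 9.81
R = 124.9924 * 0.5787 / 9.81 = 7.3736 m

7.3736 m


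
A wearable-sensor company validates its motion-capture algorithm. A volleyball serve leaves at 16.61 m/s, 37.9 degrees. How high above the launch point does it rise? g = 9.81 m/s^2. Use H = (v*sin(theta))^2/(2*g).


H = (v*sin(theta))^2 / (2*g)
vy = v*sin(theta) = 16.61 * sin(37.9 deg) = 10.2033 m/s
H = vy^2 / (2*g) = 104.1069 / (2*9.81)
H = 104.1069 / 19.62 = 5.3062 m

5.3062 m


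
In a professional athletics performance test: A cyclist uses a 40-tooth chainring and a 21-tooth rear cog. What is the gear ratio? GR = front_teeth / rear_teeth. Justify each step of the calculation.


GR = front_teeth / rear_teeth
GR = 40 / 21
GR = 1.9048

1.9048


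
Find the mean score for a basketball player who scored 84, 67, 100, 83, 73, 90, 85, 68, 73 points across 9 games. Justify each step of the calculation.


Average = sum / n
Sum = 723
Average = 723 / 9 = 80.3333

80.3333


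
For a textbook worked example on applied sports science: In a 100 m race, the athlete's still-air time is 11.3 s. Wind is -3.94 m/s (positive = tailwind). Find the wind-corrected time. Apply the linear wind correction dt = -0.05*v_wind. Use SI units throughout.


dt = -0.05 * v_wind = -0.05 * -3.94 = 0.197 s
t_corrected = t_still + dt = 11.3 + (0.197)
t_corrected = 11.497 s

11.497 s


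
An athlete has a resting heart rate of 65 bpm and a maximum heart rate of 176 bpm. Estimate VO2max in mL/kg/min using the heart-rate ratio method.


VO2max = 15.3 * HRmax / HRrest
VO2max = 15.3 * 176 / 65
VO2max = 2692.8 / 65 = 41.4277 mL/kg/min

41.4277 mL/kg/min


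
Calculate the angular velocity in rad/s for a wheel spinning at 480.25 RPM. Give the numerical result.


omega = RPM * 2 * pi / 60
omega = 480.25 * 2 * 3.14159 / 60
omega = 3017.4997 / 60 = 50.2917 rad/s

50.2917 rad/s


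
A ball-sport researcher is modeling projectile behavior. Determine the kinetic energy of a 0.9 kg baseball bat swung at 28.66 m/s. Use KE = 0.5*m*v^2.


KE = 0.5 * m * v^2
KE = 0.5 * 0.9 * 28.66^2
KE = 0.5 * 0.9 * 821.3956 = 369.628 J

369.628 J


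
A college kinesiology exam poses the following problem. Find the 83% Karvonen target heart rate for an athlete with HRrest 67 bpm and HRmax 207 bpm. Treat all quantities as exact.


Target = HRrest + pct*(HRmax - HRrest)
Heart rate reserve = HRmax - HRrest = 207 - 67 = 140 bpm
Fraction = 83% = 0.83
Target = 67 + 0.83 * 140
Target = 67 + 116.2 = 183.2 bpm

183.2 bpm


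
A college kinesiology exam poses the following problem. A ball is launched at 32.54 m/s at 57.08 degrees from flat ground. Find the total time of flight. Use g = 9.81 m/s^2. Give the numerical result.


T = 2*v*sin(theta)/g
sin(theta) = sin(57.08 deg) = 0.8394
T = 2*32.54*0.8394 / 9.81
T = 54.6301 / 9.81 = 5.5688 s

5.5688 s


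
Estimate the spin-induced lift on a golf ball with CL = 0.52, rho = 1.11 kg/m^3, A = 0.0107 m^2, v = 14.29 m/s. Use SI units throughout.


FM = 0.5 * CL * rho * A * v^2
FM = 0.5 * 0.52 * 1.11 * 0.0107 * 14.29^2
v^2 = 204.2041
FM = 0.5 * 0.52 * 1.11 * 0.0107 * 204.2041 = 0.6306 N

0.6306 N


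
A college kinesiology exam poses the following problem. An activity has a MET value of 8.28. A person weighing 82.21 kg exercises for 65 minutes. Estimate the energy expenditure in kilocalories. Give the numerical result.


kcal = MET * mass * time_hr
Convert time: 65 min = 1.0833 hr
kcal = 8.28 * 82.21 * 1.0833
kcal = 737.4237 kcal

737.4237 kcal


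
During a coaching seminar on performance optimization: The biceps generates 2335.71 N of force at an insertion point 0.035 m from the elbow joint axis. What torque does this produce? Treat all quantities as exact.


tau = F * d
tau = 2335.71 * 0.035
tau = 81.7499 N*m

81.7499 N*m


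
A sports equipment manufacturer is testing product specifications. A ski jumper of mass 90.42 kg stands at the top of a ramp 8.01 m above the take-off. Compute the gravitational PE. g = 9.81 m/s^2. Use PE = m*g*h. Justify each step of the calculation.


PE = m * g * h
PE = 90.42 * 9.81 * 8.01
PE = 887.0202 * 8.01 = 7105.0318 J

7105.0318 J


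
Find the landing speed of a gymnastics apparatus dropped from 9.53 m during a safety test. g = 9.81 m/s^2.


v = sqrt(2 * g * h)
v = sqrt(2 * 9.81 * 9.53)
v = sqrt(186.9786) = 13.674 m/s

13.674 m/s


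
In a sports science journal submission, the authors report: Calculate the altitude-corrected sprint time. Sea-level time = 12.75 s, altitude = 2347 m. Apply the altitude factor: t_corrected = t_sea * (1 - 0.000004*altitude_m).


Correction factor = 1 - 0.000004 * 2347 = 0.990612
t_corrected = t_sea * factor = 12.75 * 0.990612
t_corrected = 12.6303 s

12.6303 s


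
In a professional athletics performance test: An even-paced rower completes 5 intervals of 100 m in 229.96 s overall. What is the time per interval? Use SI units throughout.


Split time = total_time / n_laps = 229.96 / 5
Split time = 45.992 s per lap

45.992 s


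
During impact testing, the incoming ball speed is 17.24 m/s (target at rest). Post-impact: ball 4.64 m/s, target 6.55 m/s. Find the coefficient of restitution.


e = (v2_after - v1_after) / (v1_before - v2_before)
Numerator = 6.55 - 4.64 = 1.91
Denominator = 17.24 - 0 = 17.24
e = 1.91 / 17.24 = 0.1108

0.1108


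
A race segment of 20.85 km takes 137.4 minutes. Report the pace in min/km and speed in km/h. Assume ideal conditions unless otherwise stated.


Pace = time / distance = 137.4 min / 20.85 km = 6.5899 min/km
Speed = distance / time_in_hours = 20.85 / 2.29 hr
Speed = 9.1048 km/h

6.5899 min/km, 9.1048 km/h


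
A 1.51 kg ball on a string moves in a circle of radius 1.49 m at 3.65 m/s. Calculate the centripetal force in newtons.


Fc = m * v^2 / r
v^2 = 3.65^2 = 13.3225
Fc = 1.51 * 13.3225 / 1.49
Fc = 20.117 / 1.49 = 13.5013 N

13.5013 N


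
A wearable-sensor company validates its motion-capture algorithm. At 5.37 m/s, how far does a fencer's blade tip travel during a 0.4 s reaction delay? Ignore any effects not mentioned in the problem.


d = v * t
d = 5.37 * 0.4
d = 2.148 m

2.148 m


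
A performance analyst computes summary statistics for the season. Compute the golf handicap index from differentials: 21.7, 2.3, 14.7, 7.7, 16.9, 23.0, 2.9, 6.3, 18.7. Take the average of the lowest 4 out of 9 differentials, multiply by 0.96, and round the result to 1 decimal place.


All differentials: 21.7, 2.3, 14.7, 7.7, 16.9, 23.0, 2.9, 6.3, 18.7
Sorted: 2.3, 2.9, 6.3, 7.7, 14.7, 16.9, 18.7, 21.7, 23.0
Best 4: 2.3, 2.9, 6.3, 7.7
Average of best = 19.2 / 4 = 4.8
Raw index = 4.8 * 0.96 = 4.608
Handicap index = round(4.608, 1) = 4.6

4.6


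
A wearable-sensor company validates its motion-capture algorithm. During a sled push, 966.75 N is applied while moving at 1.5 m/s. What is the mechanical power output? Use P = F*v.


P = F * v
P = 966.75 * 1.5
P = 1450.125 W

1450.125 W


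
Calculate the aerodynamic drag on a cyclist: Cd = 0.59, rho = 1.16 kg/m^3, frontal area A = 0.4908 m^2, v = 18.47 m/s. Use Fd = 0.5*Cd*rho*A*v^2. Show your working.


Fd = 0.5 * Cd * rho * A * v^2
Fd = 0.5 * 0.59 * 1.16 * 0.4908 * 18.47^2
v^2 = 341.1409
Fd = 0.5 * 0.59 * 1.16 * 0.4908 * 341.1409 = 57.2952 N

57.2952 N


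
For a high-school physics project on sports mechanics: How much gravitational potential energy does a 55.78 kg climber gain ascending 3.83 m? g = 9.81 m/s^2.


PE = m * g * h
PE = 55.78 * 9.81 * 3.83
PE = 547.2018 * 3.83 = 2095.7829 J

2095.7829 J


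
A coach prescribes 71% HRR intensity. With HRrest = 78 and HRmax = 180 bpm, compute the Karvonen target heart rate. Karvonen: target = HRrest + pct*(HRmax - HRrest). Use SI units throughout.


Target = HRrest + pct*(HRmax - HRrest)
Heart rate reserve = HRmax - HRrest = 180 - 78 = 102 bpm
Fraction = 71% = 0.71
Target = 78 + 0.71 * 102
Target = 78 + 72.42 = 150.42 bpm

150.42 bpm


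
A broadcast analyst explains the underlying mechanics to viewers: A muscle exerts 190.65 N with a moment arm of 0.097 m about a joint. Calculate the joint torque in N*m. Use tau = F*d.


tau = F * d
tau = 190.65 * 0.097
tau = 18.4931 N*m

18.4931 N*m


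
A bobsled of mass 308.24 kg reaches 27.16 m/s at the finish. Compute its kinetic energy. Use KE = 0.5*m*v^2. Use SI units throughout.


KE = 0.5 * m * v^2
KE = 0.5 * 308.24 * 27.16^2
KE = 0.5 * 308.24 * 737.6656 = 113689.0223 J

113689.0223 J


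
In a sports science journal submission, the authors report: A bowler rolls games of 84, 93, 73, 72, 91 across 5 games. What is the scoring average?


Average = sum / n
Sum = 413
Average = 413 / 5 = 82.6

82.6


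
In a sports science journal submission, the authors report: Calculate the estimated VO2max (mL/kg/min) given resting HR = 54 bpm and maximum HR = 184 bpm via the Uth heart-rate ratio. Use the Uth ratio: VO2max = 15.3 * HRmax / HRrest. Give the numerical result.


VO2max = 15.3 * HRmax / HRrest
VO2max = 15.3 * 184 / 54
VO2max = 2815.2 / 54 = 52.1333 mL/kg/min

52.1333 mL/kg/min


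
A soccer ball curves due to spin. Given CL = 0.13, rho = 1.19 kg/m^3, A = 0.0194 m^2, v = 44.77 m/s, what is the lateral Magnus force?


FM = 0.5 * CL * rho * A * v^2
FM = 0.5 * 0.13 * 1.19 * 0.0194 * 44.77^2
v^2 = 2004.3529
FM = 0.5 * 0.13 * 1.19 * 0.0194 * 2004.3529 = 3.0077 N

3.0077 N


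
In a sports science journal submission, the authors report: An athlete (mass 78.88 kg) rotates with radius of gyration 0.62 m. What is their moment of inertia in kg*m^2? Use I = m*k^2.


I = m * k^2
I = 78.88 * 0.62^2
I = 78.88 * 0.3844 = 30.3215 kg*m^2

30.3215 kg*m^2


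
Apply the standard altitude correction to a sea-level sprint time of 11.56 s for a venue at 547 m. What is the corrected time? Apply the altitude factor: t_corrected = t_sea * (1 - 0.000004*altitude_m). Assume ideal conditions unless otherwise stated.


Correction factor = 1 - 0.000004 * 547 = 0.997812
t_corrected = t_sea * factor = 11.56 * 0.997812
t_corrected = 11.5347 s

11.5347 s


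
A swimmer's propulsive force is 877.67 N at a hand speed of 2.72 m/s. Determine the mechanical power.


P = F * v
P = 877.67 * 2.72
P = 2387.2624 W

2387.2624 W


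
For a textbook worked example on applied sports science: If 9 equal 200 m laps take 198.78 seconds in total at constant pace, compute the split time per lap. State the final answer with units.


Split time = total_time / n_laps = 198.78 / 9
Split time = 22.0867 s per lap

22.0867 s


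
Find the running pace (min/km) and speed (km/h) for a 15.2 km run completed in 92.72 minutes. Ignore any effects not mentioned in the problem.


Pace = time / distance = 92.72 min / 15.2 km = 6.1 min/km
Speed = distance / time_in_hours = 15.2 / 1.5453 hr
Speed = 9.8361 km/h

6.1 min/km, 9.8361 km/h


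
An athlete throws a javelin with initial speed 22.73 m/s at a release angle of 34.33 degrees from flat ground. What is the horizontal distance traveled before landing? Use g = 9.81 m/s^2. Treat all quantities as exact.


R = v^2 * sin(2*theta) / g
Convert angle to radians: theta = 34.33 deg = 0.5992 rad
sin(2*theta) = sin(1.1983) = 0.9314
R = 22.73^2 * 0.9314 / 9.81
R = 516.6529 * 0.9314 / 9.81 = 49.055 m

49.055 m


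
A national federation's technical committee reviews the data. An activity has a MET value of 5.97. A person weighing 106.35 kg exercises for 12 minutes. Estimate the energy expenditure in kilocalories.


kcal = MET * mass * time_hr
Convert time: 12 min = 0.2 hr
kcal = 5.97 * 106.35 * 0.2
kcal = 126.9819 kcal

126.9819 kcal


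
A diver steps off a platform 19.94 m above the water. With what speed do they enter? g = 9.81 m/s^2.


v = sqrt(2 * g * h)
v = sqrt(2 * 9.81 * 19.94)
v = sqrt(391.2228) = 19.7794 m/s

19.7794 m/s


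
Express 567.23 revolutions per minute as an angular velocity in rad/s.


omega = RPM * 2 * pi / 60
omega = 567.23 * 2 * 3.14159 / 60
omega = 3564.0112 / 60 = 59.4002 rad/s

59.4002 rad/s


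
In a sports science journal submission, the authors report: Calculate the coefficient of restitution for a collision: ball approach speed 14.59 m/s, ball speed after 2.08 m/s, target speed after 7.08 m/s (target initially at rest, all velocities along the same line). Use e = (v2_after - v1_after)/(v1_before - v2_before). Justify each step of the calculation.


e = (v2_after - v1_after) / (v1_before - v2_before)
Numerator = 7.08 - 2.08 = 5
Denominator = 14.59 - 0 = 14.59
e = 5 / 14.59 = 0.3427

0.3427


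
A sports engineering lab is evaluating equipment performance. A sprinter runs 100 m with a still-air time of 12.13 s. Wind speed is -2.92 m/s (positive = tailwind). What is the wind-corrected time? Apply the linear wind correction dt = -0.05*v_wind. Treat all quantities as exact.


dt = -0.05 * v_wind = -0.05 * -2.92 = 0.146 s
t_corrected = t_still + dt = 12.13 + (0.146)
t_corrected = 12.276 s

12.276 s


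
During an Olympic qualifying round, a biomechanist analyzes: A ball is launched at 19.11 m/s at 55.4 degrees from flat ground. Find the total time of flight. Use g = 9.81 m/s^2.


T = 2*v*sin(theta)/g
sin(theta) = sin(55.4 deg) = 0.8231
T = 2*19.11*0.8231 / 9.81
T = 31.4603 / 9.81 = 3.207 s

3.207 s


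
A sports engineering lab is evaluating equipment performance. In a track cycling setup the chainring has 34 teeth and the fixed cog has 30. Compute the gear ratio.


GR = front_teeth / rear_teeth
GR = 34 / 30
GR = 1.1333

1.1333


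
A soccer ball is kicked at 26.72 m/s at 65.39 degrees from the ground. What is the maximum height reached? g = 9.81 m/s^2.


H = (v*sin(theta))^2 / (2*g)
vy = v*sin(theta) = 26.72 * sin(65.39 deg) = 24.2928 m/s
H = vy^2 / (2*g) = 590.1424 / (2*9.81)
H = 590.1424 / 19.62 = 30.0786 m

30.0786 m


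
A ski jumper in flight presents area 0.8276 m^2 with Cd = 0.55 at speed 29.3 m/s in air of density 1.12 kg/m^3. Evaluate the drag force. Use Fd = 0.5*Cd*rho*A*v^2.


Fd = 0.5 * Cd * rho * A * v^2
Fd = 0.5 * 0.55 * 1.12 * 0.8276 * 29.3^2
v^2 = 858.49
Fd = 0.5 * 0.55 * 1.12 * 0.8276 * 858.49 = 218.8298 N

218.8298 N


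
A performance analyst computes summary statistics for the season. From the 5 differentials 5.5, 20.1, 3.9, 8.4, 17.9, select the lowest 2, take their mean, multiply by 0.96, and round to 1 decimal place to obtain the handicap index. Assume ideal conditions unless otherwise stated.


All differentials: 5.5, 20.1, 3.9, 8.4, 17.9
Sorted: 3.9, 5.5, 8.4, 17.9, 20.1
Best 2: 3.9, 5.5
Average of best = 9.4 / 2 = 4.7
Raw index = 4.7 * 0.96 = 4.512
Handicap index = round(4.512, 1) = 4.5

4.5


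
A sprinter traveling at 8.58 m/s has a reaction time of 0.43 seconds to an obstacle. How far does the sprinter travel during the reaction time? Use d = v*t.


d = v * t
d = 8.58 * 0.43
d = 3.6894 m

3.6894 m


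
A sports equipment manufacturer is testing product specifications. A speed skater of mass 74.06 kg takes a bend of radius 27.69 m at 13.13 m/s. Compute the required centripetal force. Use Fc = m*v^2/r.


Fc = m * v^2 / r
v^2 = 13.13^2 = 172.3969
Fc = 74.06 * 172.3969 / 27.69
Fc = 12767.7144 / 27.69 = 461.0948 N

461.0948 N


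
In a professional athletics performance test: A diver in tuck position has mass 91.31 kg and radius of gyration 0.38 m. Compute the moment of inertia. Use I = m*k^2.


I = m * k^2
I = 91.31 * 0.38^2
I = 91.31 * 0.1444 = 13.1852 kg*m^2

13.1852 kg*m^2


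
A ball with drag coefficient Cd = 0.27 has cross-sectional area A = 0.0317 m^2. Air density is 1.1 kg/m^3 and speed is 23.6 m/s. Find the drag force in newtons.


Fd = 0.5 * Cd * rho * A * v^2
Fd = 0.5 * 0.27 * 1.1 * 0.0317 * 23.6^2
v^2 = 556.96
Fd = 0.5 * 0.27 * 1.1 * 0.0317 * 556.96 = 2.6219 N

2.6219 N


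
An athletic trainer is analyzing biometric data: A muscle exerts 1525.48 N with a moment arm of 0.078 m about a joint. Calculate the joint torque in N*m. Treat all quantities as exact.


tau = F * d
tau = 1525.48 * 0.078
tau = 118.9874 N*m

118.9874 N*m


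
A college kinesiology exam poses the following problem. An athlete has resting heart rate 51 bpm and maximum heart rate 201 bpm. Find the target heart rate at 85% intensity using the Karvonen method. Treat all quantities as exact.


Target = HRrest + pct*(HRmax - HRrest)
Heart rate reserve = HRmax - HRrest = 201 - 51 = 150 bpm
Fraction = 85% = 0.85
Target = 51 + 0.85 * 150
Target = 51 + 127.5 = 178.5 bpm

178.5 bpm


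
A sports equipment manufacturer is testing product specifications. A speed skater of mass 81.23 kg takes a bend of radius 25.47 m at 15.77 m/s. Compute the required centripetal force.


Fc = m * v^2 / r
v^2 = 15.77^2 = 248.6929
Fc = 81.23 * 248.6929 / 25.47
Fc = 20201.3243 / 25.47 = 793.1419 N

793.1419 N


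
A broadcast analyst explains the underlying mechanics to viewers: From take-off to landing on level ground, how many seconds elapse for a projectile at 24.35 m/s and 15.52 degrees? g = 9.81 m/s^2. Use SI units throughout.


T = 2*v*sin(theta)/g
sin(theta) = sin(15.52 deg) = 0.2676
T = 2*24.35*0.2676 / 9.81
T = 13.0309 / 9.81 = 1.3283 s

1.3283 s


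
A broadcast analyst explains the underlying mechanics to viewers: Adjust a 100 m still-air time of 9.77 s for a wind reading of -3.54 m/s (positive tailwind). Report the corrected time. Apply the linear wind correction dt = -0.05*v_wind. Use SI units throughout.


dt = -0.05 * v_wind = -0.05 * -3.54 = 0.177 s
t_corrected = t_still + dt = 9.77 + (0.177)
t_corrected = 9.947 s

9.947 s


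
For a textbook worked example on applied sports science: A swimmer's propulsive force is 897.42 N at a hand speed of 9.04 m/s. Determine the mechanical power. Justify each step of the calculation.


P = F * v
P = 897.42 * 9.04
P = 8112.6768 W

8112.6768 W


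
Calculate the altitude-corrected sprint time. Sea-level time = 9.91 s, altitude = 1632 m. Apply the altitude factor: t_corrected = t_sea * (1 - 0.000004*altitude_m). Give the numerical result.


Correction factor = 1 - 0.000004 * 1632 = 0.993472
t_corrected = t_sea * factor = 9.91 * 0.993472
t_corrected = 9.8453 s

9.8453 s


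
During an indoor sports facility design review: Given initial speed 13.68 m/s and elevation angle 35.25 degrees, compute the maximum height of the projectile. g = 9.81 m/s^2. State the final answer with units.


H = (v*sin(theta))^2 / (2*g)
vy = v*sin(theta) = 13.68 * sin(35.25 deg) = 7.8953 m/s
H = vy^2 / (2*g) = 62.3365 / (2*9.81)
H = 62.3365 / 19.62 = 3.1772 m

3.1772 m


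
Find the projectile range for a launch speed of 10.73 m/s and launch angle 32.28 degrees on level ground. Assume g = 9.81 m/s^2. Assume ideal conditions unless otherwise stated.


R = v^2 * sin(2*theta) / g
Convert angle to radians: theta = 32.28 deg = 0.5634 rad
sin(2*theta) = sin(1.1268) = 0.903
R = 10.73^2 * 0.903 / 9.81
R = 115.1329 * 0.903 / 9.81 = 10.5983 m

10.5983 m


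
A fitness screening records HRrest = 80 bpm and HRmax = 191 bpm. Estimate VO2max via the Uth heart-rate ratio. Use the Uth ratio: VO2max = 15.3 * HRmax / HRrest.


VO2max = 15.3 * HRmax / HRrest
VO2max = 15.3 * 191 / 80
VO2max = 2922.3 / 80 = 36.5288 mL/kg/min

36.5288 mL/kg/min


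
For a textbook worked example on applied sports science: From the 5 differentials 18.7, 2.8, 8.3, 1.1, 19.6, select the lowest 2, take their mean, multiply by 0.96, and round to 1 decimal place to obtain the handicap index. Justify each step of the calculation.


All differentials: 18.7, 2.8, 8.3, 1.1, 19.6
Sorted: 1.1, 2.8, 8.3, 18.7, 19.6
Best 2: 1.1, 2.8
Average of best = 3.9 / 2 = 1.95
Raw index = 1.95 * 0.96 = 1.872
Handicap index = round(1.872, 1) = 1.9

1.9


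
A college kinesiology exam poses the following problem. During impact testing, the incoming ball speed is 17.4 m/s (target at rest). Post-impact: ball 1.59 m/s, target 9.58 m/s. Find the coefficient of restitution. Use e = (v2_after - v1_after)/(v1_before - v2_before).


e = (v2_after - v1_after) / (v1_before - v2_before)
Numerator = 9.58 - 1.59 = 7.99
Denominator = 17.4 - 0 = 17.4
e = 7.99 / 17.4 = 0.4592

0.4592


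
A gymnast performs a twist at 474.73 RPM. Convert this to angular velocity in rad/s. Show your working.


omega = RPM * 2 * pi / 60
omega = 474.73 * 2 * 3.14159 / 60
omega = 2982.8166 / 60 = 49.7136 rad/s

49.7136 rad/s


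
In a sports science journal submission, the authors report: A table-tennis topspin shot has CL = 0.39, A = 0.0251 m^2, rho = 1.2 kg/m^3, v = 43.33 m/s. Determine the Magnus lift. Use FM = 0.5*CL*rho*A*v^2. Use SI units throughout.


FM = 0.5 * CL * rho * A * v^2
FM = 0.5 * 0.39 * 1.2 * 0.0251 * 43.33^2
v^2 = 1877.4889
FM = 0.5 * 0.39 * 1.2 * 0.0251 * 1877.4889 = 11.0272 N

11.0272 N


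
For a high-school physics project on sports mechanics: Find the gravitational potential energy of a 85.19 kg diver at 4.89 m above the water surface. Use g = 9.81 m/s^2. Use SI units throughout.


PE = m * g * h
PE = 85.19 * 9.81 * 4.89
PE = 835.7139 * 4.89 = 4086.641 J

4086.641 J


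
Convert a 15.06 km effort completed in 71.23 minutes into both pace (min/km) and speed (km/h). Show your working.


Pace = time / distance = 71.23 min / 15.06 km = 4.7297 min/km
Speed = distance / time_in_hours = 15.06 / 1.1872 hr
Speed = 12.6857 km/h

4.7297 min/km, 12.6857 km/h


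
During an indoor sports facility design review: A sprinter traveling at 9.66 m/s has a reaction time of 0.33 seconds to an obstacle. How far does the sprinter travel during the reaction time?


d = v * t
d = 9.66 * 0.33
d = 3.1878 m

3.1878 m


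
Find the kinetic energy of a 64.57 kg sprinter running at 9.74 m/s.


KE = 0.5 * m * v^2
KE = 0.5 * 64.57 * 9.74^2
KE = 0.5 * 64.57 * 94.8676 = 3062.8005 J

3062.8005 J


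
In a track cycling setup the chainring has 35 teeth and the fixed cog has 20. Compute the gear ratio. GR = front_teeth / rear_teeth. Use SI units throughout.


GR = front_teeth / rear_teeth
GR = 35 / 20
GR = 1.75

1.75


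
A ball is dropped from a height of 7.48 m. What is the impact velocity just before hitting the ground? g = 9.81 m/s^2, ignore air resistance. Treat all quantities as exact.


v = sqrt(2 * g * h)
v = sqrt(2 * 9.81 * 7.48)
v = sqrt(146.7576) = 12.1144 m/s

12.1144 m/s


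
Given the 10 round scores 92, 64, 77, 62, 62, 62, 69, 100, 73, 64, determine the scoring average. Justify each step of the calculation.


Average = sum / n
Sum = 725
Average = 725 / 10 = 72.5

72.5


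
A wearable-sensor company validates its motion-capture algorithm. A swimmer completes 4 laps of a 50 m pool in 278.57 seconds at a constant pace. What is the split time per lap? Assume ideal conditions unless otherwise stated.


Split time = total_time / n_laps = 278.57 / 4
Split time = 69.6425 s per lap

69.6425 s


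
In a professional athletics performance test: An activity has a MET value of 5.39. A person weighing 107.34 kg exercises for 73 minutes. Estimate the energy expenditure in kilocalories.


kcal = MET * mass * time_hr
Convert time: 73 min = 1.2167 hr
kcal = 5.39 * 107.34 * 1.2167
kcal = 703.9178 kcal

703.9178 kcal


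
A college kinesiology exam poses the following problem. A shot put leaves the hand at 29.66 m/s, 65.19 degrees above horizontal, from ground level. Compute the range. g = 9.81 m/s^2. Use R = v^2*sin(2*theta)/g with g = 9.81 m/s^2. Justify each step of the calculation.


R = v^2 * sin(2*theta) / g
Convert angle to radians: theta = 65.19 deg = 1.1378 rad
sin(2*theta) = sin(2.2756) = 0.7618
R = 29.66^2 * 0.7618 / 9.81
R = 879.7156 * 0.7618 / 9.81 = 68.3115 m

68.3115 m
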